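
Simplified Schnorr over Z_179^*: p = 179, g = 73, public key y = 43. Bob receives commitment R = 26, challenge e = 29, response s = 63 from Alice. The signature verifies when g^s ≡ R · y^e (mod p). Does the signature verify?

verifies

g^s mod p:
Squares mod 179: 73^1≡73, 73^2≡138, 73^4≡70, 73^8≡67, 73^16≡14, 73^32≡17
63 = 32 + 16 + 8 + 4 + 2 + 1, so 73^63 ≡ 17·14·67·70·138·73 ≡ 53 (mod 179)
R · y^e mod p:
Squares mod 179: 43^1≡43, 43^2≡59, 43^4≡80, 43^8≡135, 43^16≡146
29 = 16 + 8 + 4 + 1, so 43^29 ≡ 146·135·80·43 ≡ 64 (mod 179)
26·64 = 1664 ≡ 53 (mod 179)
53 ≡ 53 (mod 179); signature holds.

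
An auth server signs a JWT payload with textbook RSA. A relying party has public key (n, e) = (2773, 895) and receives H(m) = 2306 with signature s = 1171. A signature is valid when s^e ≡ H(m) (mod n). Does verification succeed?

fails

s^2 ≡ 1171^2 = 1371241 ≡ 1379
s^4 ≡ 1379^2 = 1901641 ≡ 2136
s^8 ≡ 2136^2 = 4562496 ≡ 911
s^16 ≡ 911^2 = 829921 ≡ 794
s^32 ≡ 794^2 = 630436 ≡ 965
s^64 ≡ 965^2 = 931225 ≡ 2270
s^128 ≡ 2270^2 = 5152900 ≡ 666
s^256 ≡ 666^2 = 443556 ≡ 2649
s^512 ≡ 2649^2 = 7017201 ≡ 1511
895 = 512 + 256 + 64 + 32 + 16 + 8 + 4 + 2 + 1, so s^895 ≡ 1511·2649·2270·965·794·911·2136·1379·1171 ≡ 467 (mod 2773)
467 ≠ 2306, so verification fails.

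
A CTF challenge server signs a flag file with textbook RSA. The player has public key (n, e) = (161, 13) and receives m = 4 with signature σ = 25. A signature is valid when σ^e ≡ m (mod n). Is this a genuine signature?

genuine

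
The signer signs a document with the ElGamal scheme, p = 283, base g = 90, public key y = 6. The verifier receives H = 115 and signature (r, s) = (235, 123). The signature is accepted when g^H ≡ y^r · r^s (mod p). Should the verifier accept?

accept

Left side g^H mod p:
90^2 = 8100 ≡ 176
90^4 ≡ 176^2 = 30976 ≡ 129
90^8 ≡ 129^2 = 16641 ≡ 227
90^16 ≡ 227^2 = 51529 ≡ 23
90^32 ≡ 23^2 = 529 ≡ 246
90^64 ≡ 246^2 = 60516 ≡ 237
115 = 64 + 32 + 16 + 2 + 1, so 90^115 ≡ 237·246·23·176·90 ≡ 113 (mod 283)
Right side y^r · r^s mod p:
6^2 = 36
6^4 ≡ 36^2 = 1296 ≡ 164
6^8 ≡ 164^2 = 26896 ≡ 11
6^16 ≡ 11^2 = 121
6^32 ≡ 121^2 = 14641 ≡ 208
6^64 ≡ 208^2 = 43264 ≡ 248
6^128 ≡ 248^2 = 61504 ≡ 93
235 = 128 + 64 + 32 + 8 + 2 + 1, so 6^235 ≡ 93·248·208·11·36·6 ≡ 238 (mod 283)
235^2 = 55225 ≡ 40
235^4 ≡ 40^2 = 1600 ≡ 185
235^8 ≡ 185^2 = 34225 ≡ 265
235^16 ≡ 265^2 = 70225 ≡ 41
235^32 ≡ 41^2 = 1681 ≡ 266
235^64 ≡ 266^2 = 70756 ≡ 6
123 = 64 + 32 + 16 + 8 + 2 + 1, so 235^123 ≡ 6·266·41·265·40·235 ≡ 161 (mod 283)
238·161 = 38318 ≡ 113 (mod 283)
113 ≡ 113 (mod 283), so the signature is genuine.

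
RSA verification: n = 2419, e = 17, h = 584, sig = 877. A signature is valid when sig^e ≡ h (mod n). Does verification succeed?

Squares mod 2419: sig^1≡877, sig^2≡2306, sig^4≡674, sig^8≡1923, sig^16≡1697
17 = 16 + 1, so sig^17 ≡ 1697·877 ≡ 584 (mod 2419)
Since 584 equals the digest 584, verification succeeds.

passes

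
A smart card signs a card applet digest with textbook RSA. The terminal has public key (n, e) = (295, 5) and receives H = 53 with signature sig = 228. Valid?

Squares mod 295: sig^1≡228, sig^2≡64, sig^4≡261
5 = 4 + 1, so sig^5 ≡ 261·228 ≡ 213 (mod 295)
213 ≠ 53, so verification fails.

no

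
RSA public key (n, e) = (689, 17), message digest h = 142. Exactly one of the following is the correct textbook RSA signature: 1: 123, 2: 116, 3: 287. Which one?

Candidate 1: 123^17 mod 689 = 431
Candidate 2: 116^17 mod 689 = 142
  → matches h = 142
Candidate 3: 287^17 mod 689 = 14

2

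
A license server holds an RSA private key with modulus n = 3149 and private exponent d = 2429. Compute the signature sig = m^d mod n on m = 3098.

m^2 ≡ 3098^2 = 9597604 ≡ 2601
m^4 ≡ 2601^2 = 6765201 ≡ 1149
m^8 ≡ 1149^2 = 1320201 ≡ 770
m^16 ≡ 770^2 = 592900 ≡ 888
m^32 ≡ 888^2 = 788544 ≡ 1294
m^64 ≡ 1294^2 = 1674436 ≡ 2317
m^128 ≡ 2317^2 = 5368489 ≡ 2593
m^256 ≡ 2593^2 = 6723649 ≡ 534
m^512 ≡ 534^2 = 285156 ≡ 1746
m^1024 ≡ 1746^2 = 3048516 ≡ 284
m^2048 ≡ 284^2 = 80656 ≡ 1931
2429 = 2048 + 256 + 64 + 32 + 16 + 8 + 4 + 1, so m^2429 ≡ 1931·534·2317·1294·888·770·1149·3098 ≡ 438 (mod 3149)

438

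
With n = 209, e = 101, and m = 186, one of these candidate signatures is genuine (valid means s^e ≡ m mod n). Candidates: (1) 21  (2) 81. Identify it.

1

Candidate 1: Squares mod 209: 21^1≡21, 21^2≡23, 21^4≡111, 21^8≡199, 21^16≡100, 21^32≡177, 21^64≡188; 101 = 64 + 32 + 4 + 1, so 21^101 ≡ 188·177·111·21 ≡ 186 (mod 209)
  → matches m = 186
Candidate 2: Squares mod 209: 81^1≡81, 81^2≡82, 81^4≡36, 81^8≡42, 81^16≡92, 81^32≡104, 81^64≡157; 101 = 64 + 32 + 4 + 1, so 81^101 ≡ 157·104·36·81 ≡ 158 (mod 209)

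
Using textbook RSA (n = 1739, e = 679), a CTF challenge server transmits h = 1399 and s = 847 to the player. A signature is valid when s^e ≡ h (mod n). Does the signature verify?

Squares mod 1739: s^1≡847, s^2≡941, s^4≡330, s^8≡1082, s^16≡377, s^32≡1270, s^64≡847, s^128≡941, s^256≡330, s^512≡1082
679 = 512 + 128 + 32 + 4 + 2 + 1, so s^679 ≡ 1082·941·1270·330·941·847 ≡ 330 (mod 1739)
s^679 mod 1739 = 330, but h = 1399.

does not verify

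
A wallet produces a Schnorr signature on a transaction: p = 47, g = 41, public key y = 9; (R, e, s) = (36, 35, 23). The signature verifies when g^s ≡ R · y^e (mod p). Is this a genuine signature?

forged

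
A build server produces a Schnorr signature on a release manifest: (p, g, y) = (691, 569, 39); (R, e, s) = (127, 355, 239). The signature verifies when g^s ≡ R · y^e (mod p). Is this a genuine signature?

g^s mod p:
569^2 = 323761 ≡ 373
569^4 ≡ 373^2 = 139129 ≡ 238
569^8 ≡ 238^2 = 56644 ≡ 673
569^16 ≡ 673^2 = 452929 ≡ 324
569^32 ≡ 324^2 = 104976 ≡ 635
569^64 ≡ 635^2 = 403225 ≡ 372
569^128 ≡ 372^2 = 138384 ≡ 184
239 = 128 + 64 + 32 + 8 + 4 + 2 + 1, so 569^239 ≡ 184·372·635·673·238·373·569 ≡ 544 (mod 691)
R · y^e mod p:
39^2 = 1521 ≡ 139
39^4 ≡ 139^2 = 19321 ≡ 664
39^8 ≡ 664^2 = 440896 ≡ 38
39^16 ≡ 38^2 = 1444 ≡ 62
39^32 ≡ 62^2 = 3844 ≡ 389
39^64 ≡ 389^2 = 151321 ≡ 683
39^128 ≡ 683^2 = 466489 ≡ 64
39^256 ≡ 64^2 = 4096 ≡ 641
355 = 256 + 64 + 32 + 2 + 1, so 39^355 ≡ 641·683·389·139·39 ≡ 445 (mod 691)
127·445 = 56515 ≡ 544 (mod 691)
544 ≡ 544 (mod 691); signature holds.

genuine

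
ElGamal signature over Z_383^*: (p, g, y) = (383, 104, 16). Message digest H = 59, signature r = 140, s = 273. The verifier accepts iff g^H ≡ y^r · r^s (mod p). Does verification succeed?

Left side g^H mod p:
104^2 = 10816 ≡ 92
104^4 ≡ 92^2 = 8464 ≡ 38
104^8 ≡ 38^2 = 1444 ≡ 295
104^16 ≡ 295^2 = 87025 ≡ 84
104^32 ≡ 84^2 = 7056 ≡ 162
59 = 32 + 16 + 8 + 2 + 1, so 104^59 ≡ 162·84·295·92·104 ≡ 190 (mod 383)
Right side y^r · r^s mod p:
16^2 = 256
16^4 ≡ 256^2 = 65536 ≡ 43
16^8 ≡ 43^2 = 1849 ≡ 317
16^16 ≡ 317^2 = 100489 ≡ 143
16^32 ≡ 143^2 = 20449 ≡ 150
16^64 ≡ 150^2 = 22500 ≡ 286
16^128 ≡ 286^2 = 81796 ≡ 217
140 = 128 + 8 + 4, so 16^140 ≡ 217·317·43 ≡ 18 (mod 383)
140^2 = 19600 ≡ 67
140^4 ≡ 67^2 = 4489 ≡ 276
140^8 ≡ 276^2 = 76176 ≡ 342
140^16 ≡ 342^2 = 116964 ≡ 149
140^32 ≡ 149^2 = 22201 ≡ 370
140^64 ≡ 370^2 = 136900 ≡ 169
140^128 ≡ 169^2 = 28561 ≡ 219
140^256 ≡ 219^2 = 47961 ≡ 86
273 = 256 + 16 + 1, so 140^273 ≡ 86·149·140 ≡ 371 (mod 383)
18·371 = 6678 ≡ 167 (mod 383)
190 ≠ 167, so verification fails.

fails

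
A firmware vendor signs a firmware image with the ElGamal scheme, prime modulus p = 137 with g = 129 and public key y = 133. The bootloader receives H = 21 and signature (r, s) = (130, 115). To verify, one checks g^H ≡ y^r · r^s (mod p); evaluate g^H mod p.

129^2 = 16641 ≡ 64
129^4 ≡ 64^2 = 4096 ≡ 123
129^8 ≡ 123^2 = 15129 ≡ 59
129^16 ≡ 59^2 = 3481 ≡ 56
21 = 16 + 4 + 1, so 129^21 ≡ 56·123·129 ≡ 107 (mod 137)

107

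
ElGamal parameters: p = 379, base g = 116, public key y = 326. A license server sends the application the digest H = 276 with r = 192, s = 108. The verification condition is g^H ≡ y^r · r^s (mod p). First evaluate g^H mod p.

Squares mod 379: 116^1≡116, 116^2≡191, 116^4≡97, 116^8≡313, 116^16≡187, 116^32≡101, 116^64≡347, 116^128≡266, 116^256≡262
276 = 256 + 16 + 4, so 116^276 ≡ 262·187·97 ≡ 137 (mod 379)

137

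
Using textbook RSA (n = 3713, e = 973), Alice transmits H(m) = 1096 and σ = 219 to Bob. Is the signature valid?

valid

Squares mod 3713: σ^1≡219, σ^2≡3405, σ^4≡2039, σ^8≡2674, σ^16≡2751, σ^32≡907, σ^64≡2076, σ^128≡2696, σ^256≡2075, σ^512≡2258
973 = 512 + 256 + 128 + 64 + 8 + 4 + 1, so σ^973 ≡ 2258·2075·2696·2076·2674·2039·219 ≡ 1096 (mod 3713)
1096 = H(m), so the signature checks out.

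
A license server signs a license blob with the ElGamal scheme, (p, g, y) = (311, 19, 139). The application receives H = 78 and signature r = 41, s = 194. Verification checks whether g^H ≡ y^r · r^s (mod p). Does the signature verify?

does not verify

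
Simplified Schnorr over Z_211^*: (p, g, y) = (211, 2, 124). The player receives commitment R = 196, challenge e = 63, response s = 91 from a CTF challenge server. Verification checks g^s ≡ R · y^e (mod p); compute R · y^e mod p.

124^2 = 15376 ≡ 184
124^4 ≡ 184^2 = 33856 ≡ 96
124^8 ≡ 96^2 = 9216 ≡ 143
124^16 ≡ 143^2 = 20449 ≡ 193
124^32 ≡ 193^2 = 37249 ≡ 113
63 = 32 + 16 + 8 + 4 + 2 + 1, so 124^63 ≡ 113·193·143·96·184·124 ≡ 23 (mod 211)
R · y^e ≡ 196·23 = 4508 ≡ 77 (mod 211)

77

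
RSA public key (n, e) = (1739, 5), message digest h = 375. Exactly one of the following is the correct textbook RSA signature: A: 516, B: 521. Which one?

A

Candidate A: 516^2 = 266256 ≡ 189; 516^4 ≡ 189^2 = 35721 ≡ 941; 5 = 4 + 1, so 516^5 ≡ 941·516 ≡ 375 (mod 1739)
  → matches h = 375
Candidate B: 521^2 = 271441 ≡ 157; 521^4 ≡ 157^2 = 24649 ≡ 303; 5 = 4 + 1, so 521^5 ≡ 303·521 ≡ 1353 (mod 1739)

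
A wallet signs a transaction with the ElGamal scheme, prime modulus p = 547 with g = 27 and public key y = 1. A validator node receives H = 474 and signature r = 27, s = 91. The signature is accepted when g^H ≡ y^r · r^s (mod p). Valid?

Left side g^H mod p:
27^2 = 729 ≡ 182
27^4 ≡ 182^2 = 33124 ≡ 304
27^8 ≡ 304^2 = 92416 ≡ 520
27^16 ≡ 520^2 = 270400 ≡ 182
27^32 ≡ 182^2 = 33124 ≡ 304
27^64 ≡ 304^2 = 92416 ≡ 520
27^128 ≡ 520^2 = 270400 ≡ 182
27^256 ≡ 182^2 = 33124 ≡ 304
474 = 256 + 128 + 64 + 16 + 8 + 2, so 27^474 ≡ 304·182·520·182·520·182 ≡ 544 (mod 547)
Right side y^r · r^s mod p:
1^2 = 1
1^4 ≡ 1^2 = 1
1^8 ≡ 1^2 = 1
1^16 ≡ 1^2 = 1
27 = 16 + 8 + 2 + 1, so 1^27 ≡ 1·1·1·1 ≡ 1 (mod 547)
27^2 = 729 ≡ 182
27^4 ≡ 182^2 = 33124 ≡ 304
27^8 ≡ 304^2 = 92416 ≡ 520
27^16 ≡ 520^2 = 270400 ≡ 182
27^32 ≡ 182^2 = 33124 ≡ 304
27^64 ≡ 304^2 = 92416 ≡ 520
91 = 64 + 16 + 8 + 2 + 1, so 27^91 ≡ 520·182·520·182·27 ≡ 546 (mod 547)
1·546 = 546 ≡ 546 (mod 547)
544 ≠ 546, so verification fails.

no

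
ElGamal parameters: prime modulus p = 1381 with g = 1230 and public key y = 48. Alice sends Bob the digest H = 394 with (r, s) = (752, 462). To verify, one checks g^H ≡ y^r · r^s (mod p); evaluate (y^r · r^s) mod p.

17

48^2 = 2304 ≡ 923
48^4 ≡ 923^2 = 851929 ≡ 1233
48^8 ≡ 1233^2 = 1520289 ≡ 1189
48^16 ≡ 1189^2 = 1413721 ≡ 958
48^32 ≡ 958^2 = 917764 ≡ 780
48^64 ≡ 780^2 = 608400 ≡ 760
48^128 ≡ 760^2 = 577600 ≡ 342
48^256 ≡ 342^2 = 116964 ≡ 960
48^512 ≡ 960^2 = 921600 ≡ 473
752 = 512 + 128 + 64 + 32 + 16, so 48^752 ≡ 473·342·760·780·958 ≡ 523 (mod 1381)
752^2 = 565504 ≡ 675
752^4 ≡ 675^2 = 455625 ≡ 1276
752^8 ≡ 1276^2 = 1628176 ≡ 1358
752^16 ≡ 1358^2 = 1844164 ≡ 529
752^32 ≡ 529^2 = 279841 ≡ 879
752^64 ≡ 879^2 = 772641 ≡ 662
752^128 ≡ 662^2 = 438244 ≡ 467
752^256 ≡ 467^2 = 218089 ≡ 1272
462 = 256 + 128 + 64 + 8 + 4 + 2, so 752^462 ≡ 1272·467·662·1358·1276·675 ≡ 37 (mod 1381)
y^r · r^s ≡ 523·37 = 19351 ≡ 17 (mod 1381)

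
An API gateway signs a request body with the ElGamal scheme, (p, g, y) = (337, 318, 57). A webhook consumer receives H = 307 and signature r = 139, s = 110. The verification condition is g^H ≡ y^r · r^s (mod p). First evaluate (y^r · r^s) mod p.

57^2 = 3249 ≡ 216
57^4 ≡ 216^2 = 46656 ≡ 150
57^8 ≡ 150^2 = 22500 ≡ 258
57^16 ≡ 258^2 = 66564 ≡ 175
57^32 ≡ 175^2 = 30625 ≡ 295
57^64 ≡ 295^2 = 87025 ≡ 79
57^128 ≡ 79^2 = 6241 ≡ 175
139 = 128 + 8 + 2 + 1, so 57^139 ≡ 175·258·216·57 ≡ 245 (mod 337)
139^2 = 19321 ≡ 112
139^4 ≡ 112^2 = 12544 ≡ 75
139^8 ≡ 75^2 = 5625 ≡ 233
139^16 ≡ 233^2 = 54289 ≡ 32
139^32 ≡ 32^2 = 1024 ≡ 13
139^64 ≡ 13^2 = 169
110 = 64 + 32 + 8 + 4 + 2, so 139^110 ≡ 169·13·233·75·112 ≡ 50 (mod 337)
y^r · r^s ≡ 245·50 = 12250 ≡ 118 (mod 337)

118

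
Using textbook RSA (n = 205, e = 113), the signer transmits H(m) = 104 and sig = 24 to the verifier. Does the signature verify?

sig^113 mod 205 = 104
Since 104 equals the digest 104, verification succeeds.

verifies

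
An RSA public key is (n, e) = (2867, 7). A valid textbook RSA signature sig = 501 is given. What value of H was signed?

1660

sig^7 mod 2867 = 1660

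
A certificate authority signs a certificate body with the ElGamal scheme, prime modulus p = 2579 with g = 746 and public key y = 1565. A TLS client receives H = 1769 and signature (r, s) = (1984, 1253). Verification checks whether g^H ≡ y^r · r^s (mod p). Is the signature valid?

valid

Left side g^H mod p:
Squares mod 2579: 746^1≡746, 746^2≡2031, 746^4≡1140, 746^8≡2363, 746^16≡234, 746^32≡597, 746^64≡507, 746^128≡1728, 746^256≡2081, 746^512≡420, 746^1024≡1028
1769 = 1024 + 512 + 128 + 64 + 32 + 8 + 1, so 746^1769 ≡ 1028·420·1728·507·597·2363·746 ≡ 1517 (mod 2579)
Right side y^r · r^s mod p:
Squares mod 2579: 1565^1≡1565, 1565^2≡1754, 1565^4≡2348, 1565^8≡1781, 1565^16≡2370, 1565^32≡2417, 1565^64≡454, 1565^128≡2375, 1565^256≡352, 1565^512≡112, 1565^1024≡2228
1984 = 1024 + 512 + 256 + 128 + 64, so 1565^1984 ≡ 2228·112·352·2375·454 ≡ 936 (mod 2579)
Squares mod 2579: 1984^1≡1984, 1984^2≡702, 1984^4≡215, 1984^8≡2382, 1984^16≡124, 1984^32≡2481, 1984^64≡1867, 1984^128≡1460, 1984^256≡1346, 1984^512≡1258, 1984^1024≡1637
1253 = 1024 + 128 + 64 + 32 + 4 + 1, so 1984^1253 ≡ 1637·1460·1867·2481·215·1984 ≡ 842 (mod 2579)
936·842 = 788112 ≡ 1517 (mod 2579)
1517 ≡ 1517 (mod 2579), so the signature is genuine.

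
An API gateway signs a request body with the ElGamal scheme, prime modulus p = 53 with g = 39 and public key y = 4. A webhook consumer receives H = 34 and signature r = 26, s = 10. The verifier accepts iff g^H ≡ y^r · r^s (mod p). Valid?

Left side g^H mod p:
Squares mod 53: 39^1≡39, 39^2≡37, 39^4≡44, 39^8≡28, 39^16≡42, 39^32≡15
34 = 32 + 2, so 39^34 ≡ 15·37 ≡ 25 (mod 53)
Right side y^r · r^s mod p:
Squares mod 53: 4^1≡4, 4^2≡16, 4^4≡44, 4^8≡28, 4^16≡42
26 = 16 + 8 + 2, so 4^26 ≡ 42·28·16 ≡ 1 (mod 53)
Squares mod 53: 26^1≡26, 26^2≡40, 26^4≡10, 26^8≡47
10 = 8 + 2, so 26^10 ≡ 47·40 ≡ 25 (mod 53)
1·25 = 25 ≡ 25 (mod 53)
25 ≡ 25 (mod 53), so the signature is genuine.

yes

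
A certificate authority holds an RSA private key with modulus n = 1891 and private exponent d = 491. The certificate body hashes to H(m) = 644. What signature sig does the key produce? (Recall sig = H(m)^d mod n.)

1437

(H(m))^2 ≡ 644^2 = 414736 ≡ 607
(H(m))^4 ≡ 607^2 = 368449 ≡ 1595
(H(m))^8 ≡ 1595^2 = 2544025 ≡ 630
(H(m))^16 ≡ 630^2 = 396900 ≡ 1681
(H(m))^32 ≡ 1681^2 = 2825761 ≡ 607
(H(m))^64 ≡ 607^2 = 368449 ≡ 1595
(H(m))^128 ≡ 1595^2 = 2544025 ≡ 630
(H(m))^256 ≡ 630^2 = 396900 ≡ 1681
491 = 256 + 128 + 64 + 32 + 8 + 2 + 1, so (H(m))^491 ≡ 1681·630·1595·607·630·607·644 ≡ 1437 (mod 1891)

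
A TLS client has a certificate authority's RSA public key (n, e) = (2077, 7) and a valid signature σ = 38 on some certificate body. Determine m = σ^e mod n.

1981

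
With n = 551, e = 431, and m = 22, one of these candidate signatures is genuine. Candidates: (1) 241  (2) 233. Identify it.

Candidate 1: Squares mod 551: 241^1≡241, 241^2≡226, 241^4≡384, 241^8≡339, 241^16≡313, 241^32≡442, 241^64≡310, 241^128≡226, 241^256≡384; 431 = 256 + 128 + 32 + 8 + 4 + 2 + 1, so 241^431 ≡ 384·226·442·339·384·226·241 ≡ 22 (mod 551)
  → matches m = 22
Candidate 2: Squares mod 551: 233^1≡233, 233^2≡291, 233^4≡378, 233^8≡175, 233^16≡320, 233^32≡465, 233^64≡233, 233^128≡291, 233^256≡378; 431 = 256 + 128 + 32 + 8 + 4 + 2 + 1, so 233^431 ≡ 378·291·465·175·378·291·233 ≡ 175 (mod 551)

1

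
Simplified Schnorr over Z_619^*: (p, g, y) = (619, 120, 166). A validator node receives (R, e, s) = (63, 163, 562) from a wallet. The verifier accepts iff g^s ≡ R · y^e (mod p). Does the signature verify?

verifies

g^s mod p:
Squares mod 619: 120^1≡120, 120^2≡163, 120^4≡571, 120^8≡447, 120^16≡491, 120^32≡290, 120^64≡535, 120^128≡247, 120^256≡347, 120^512≡323
562 = 512 + 32 + 16 + 2, so 120^562 ≡ 323·290·491·163 ≡ 61 (mod 619)
R · y^e mod p:
Squares mod 619: 166^1≡166, 166^2≡320, 166^4≡265, 166^8≡278, 166^16≡528, 166^32≡234, 166^64≡284, 166^128≡186
163 = 128 + 32 + 2 + 1, so 166^163 ≡ 186·234·320·166 ≡ 168 (mod 619)
63·168 = 10584 ≡ 61 (mod 619)
61 ≡ 61 (mod 619); signature holds.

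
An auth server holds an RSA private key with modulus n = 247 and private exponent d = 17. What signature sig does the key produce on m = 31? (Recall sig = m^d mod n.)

122

m^2 ≡ 31^2 = 961 ≡ 220
m^4 ≡ 220^2 = 48400 ≡ 235
m^8 ≡ 235^2 = 55225 ≡ 144
m^16 ≡ 144^2 = 20736 ≡ 235
17 = 16 + 1, so m^17 ≡ 235·31 ≡ 122 (mod 247)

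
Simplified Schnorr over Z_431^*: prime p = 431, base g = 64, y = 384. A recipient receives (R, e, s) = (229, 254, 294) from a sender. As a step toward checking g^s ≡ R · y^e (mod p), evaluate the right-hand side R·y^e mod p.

Squares mod 431: 384^1≡384, 384^2≡54, 384^4≡330, 384^8≡288, 384^16≡192, 384^32≡229, 384^64≡290, 384^128≡55
254 = 128 + 64 + 32 + 16 + 8 + 4 + 2, so 384^254 ≡ 55·290·229·192·288·330·54 ≡ 64 (mod 431)
R · y^e ≡ 229·64 = 14656 ≡ 2 (mod 431)

2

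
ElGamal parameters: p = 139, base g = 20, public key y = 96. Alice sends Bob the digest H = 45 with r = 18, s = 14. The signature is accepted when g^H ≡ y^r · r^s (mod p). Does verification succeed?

fails

Left side g^H mod p:
20^2 = 400 ≡ 122
20^4 ≡ 122^2 = 14884 ≡ 11
20^8 ≡ 11^2 = 121
20^16 ≡ 121^2 = 14641 ≡ 46
20^32 ≡ 46^2 = 2116 ≡ 31
45 = 32 + 8 + 4 + 1, so 20^45 ≡ 31·121·11·20 ≡ 116 (mod 139)
Right side y^r · r^s mod p:
96^2 = 9216 ≡ 42
96^4 ≡ 42^2 = 1764 ≡ 96
96^8 ≡ 96^2 = 9216 ≡ 42
96^16 ≡ 42^2 = 1764 ≡ 96
18 = 16 + 2, so 96^18 ≡ 96·42 ≡ 1 (mod 139)
18^2 = 324 ≡ 46
18^4 ≡ 46^2 = 2116 ≡ 31
18^8 ≡ 31^2 = 961 ≡ 127
14 = 8 + 4 + 2, so 18^14 ≡ 127·31·46 ≡ 124 (mod 139)
1·124 = 124 ≡ 124 (mod 139)
116 ≠ 124, so verification fails.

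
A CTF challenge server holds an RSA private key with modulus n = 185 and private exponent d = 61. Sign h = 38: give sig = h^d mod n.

38

Squares mod 185: h^1≡38, h^2≡149, h^4≡1, h^8≡1, h^16≡1, h^32≡1
61 = 32 + 16 + 8 + 4 + 1, so h^61 ≡ 1·1·1·1·38 ≡ 38 (mod 185)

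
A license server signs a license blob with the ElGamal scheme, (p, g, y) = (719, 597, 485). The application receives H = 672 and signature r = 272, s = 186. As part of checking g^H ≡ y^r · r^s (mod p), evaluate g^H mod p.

597^2 = 356409 ≡ 504
597^4 ≡ 504^2 = 254016 ≡ 209
597^8 ≡ 209^2 = 43681 ≡ 541
597^16 ≡ 541^2 = 292681 ≡ 48
597^32 ≡ 48^2 = 2304 ≡ 147
597^64 ≡ 147^2 = 21609 ≡ 39
597^128 ≡ 39^2 = 1521 ≡ 83
597^256 ≡ 83^2 = 6889 ≡ 418
597^512 ≡ 418^2 = 174724 ≡ 7
672 = 512 + 128 + 32, so 597^672 ≡ 7·83·147 ≡ 565 (mod 719)

565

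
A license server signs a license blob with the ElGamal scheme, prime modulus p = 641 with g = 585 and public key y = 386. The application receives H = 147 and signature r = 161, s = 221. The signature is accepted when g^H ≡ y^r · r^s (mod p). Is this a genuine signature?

forged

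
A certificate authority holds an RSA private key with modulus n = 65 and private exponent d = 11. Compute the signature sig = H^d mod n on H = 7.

28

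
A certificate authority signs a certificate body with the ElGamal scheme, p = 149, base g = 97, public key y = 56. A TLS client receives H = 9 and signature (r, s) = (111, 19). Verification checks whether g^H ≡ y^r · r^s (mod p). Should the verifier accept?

reject

Left side g^H mod p:
97^2 = 9409 ≡ 22
97^4 ≡ 22^2 = 484 ≡ 37
97^8 ≡ 37^2 = 1369 ≡ 28
9 = 8 + 1, so 97^9 ≡ 28·97 ≡ 34 (mod 149)
Right side y^r · r^s mod p:
56^2 = 3136 ≡ 7
56^4 ≡ 7^2 = 49
56^8 ≡ 49^2 = 2401 ≡ 17
56^16 ≡ 17^2 = 289 ≡ 140
56^32 ≡ 140^2 = 19600 ≡ 81
56^64 ≡ 81^2 = 6561 ≡ 5
111 = 64 + 32 + 8 + 4 + 2 + 1, so 56^111 ≡ 5·81·17·49·7·56 ≡ 44 (mod 149)
111^2 = 12321 ≡ 103
111^4 ≡ 103^2 = 10609 ≡ 30
111^8 ≡ 30^2 = 900 ≡ 6
111^16 ≡ 6^2 = 36
19 = 16 + 2 + 1, so 111^19 ≡ 36·103·111 ≡ 50 (mod 149)
44·50 = 2200 ≡ 114 (mod 149)
34 ≠ 114, so verification fails.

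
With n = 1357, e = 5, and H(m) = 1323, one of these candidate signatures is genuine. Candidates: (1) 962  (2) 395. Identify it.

2

Candidate 1: 962^2 = 925444 ≡ 1327; 962^4 ≡ 1327^2 = 1760929 ≡ 900; 5 = 4 + 1, so 962^5 ≡ 900·962 ≡ 34 (mod 1357)
Candidate 2: 395^2 = 156025 ≡ 1327; 395^4 ≡ 1327^2 = 1760929 ≡ 900; 5 = 4 + 1, so 395^5 ≡ 900·395 ≡ 1323 (mod 1357)
  → matches H(m) = 1323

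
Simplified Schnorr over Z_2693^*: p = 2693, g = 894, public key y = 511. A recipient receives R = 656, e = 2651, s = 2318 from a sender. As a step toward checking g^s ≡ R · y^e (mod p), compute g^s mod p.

1825

Squares mod 2693: 894^1≡894, 894^2≡2108, 894^4≡214, 894^8≡15, 894^16≡225, 894^32≡2151, 894^64≡227, 894^128≡362, 894^256≡1780, 894^512≡1432, 894^1024≡1251, 894^2048≡368
2318 = 2048 + 256 + 8 + 4 + 2, so 894^2318 ≡ 368·1780·15·214·2108 ≡ 1825 (mod 2693)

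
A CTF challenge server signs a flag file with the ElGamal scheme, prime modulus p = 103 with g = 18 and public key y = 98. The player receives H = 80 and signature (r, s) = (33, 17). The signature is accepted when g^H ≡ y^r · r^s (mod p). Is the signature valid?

Left side g^H mod p:
18^2 = 324 ≡ 15
18^4 ≡ 15^2 = 225 ≡ 19
18^8 ≡ 19^2 = 361 ≡ 52
18^16 ≡ 52^2 = 2704 ≡ 26
18^32 ≡ 26^2 = 676 ≡ 58
18^64 ≡ 58^2 = 3364 ≡ 68
80 = 64 + 16, so 18^80 ≡ 68·26 ≡ 17 (mod 103)
Right side y^r · r^s mod p:
98^2 = 9604 ≡ 25
98^4 ≡ 25^2 = 625 ≡ 7
98^8 ≡ 7^2 = 49
98^16 ≡ 49^2 = 2401 ≡ 32
98^32 ≡ 32^2 = 1024 ≡ 97
33 = 32 + 1, so 98^33 ≡ 97·98 ≡ 30 (mod 103)
33^2 = 1089 ≡ 59
33^4 ≡ 59^2 = 3481 ≡ 82
33^8 ≡ 82^2 = 6724 ≡ 29
33^16 ≡ 29^2 = 841 ≡ 17
17 = 16 + 1, so 33^17 ≡ 17·33 ≡ 46 (mod 103)
30·46 = 1380 ≡ 41 (mod 103)
17 ≠ 41, so verification fails.

invalid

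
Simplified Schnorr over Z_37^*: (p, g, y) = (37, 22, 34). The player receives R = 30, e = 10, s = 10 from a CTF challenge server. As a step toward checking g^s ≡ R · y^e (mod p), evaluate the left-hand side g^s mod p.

21

22^2 = 484 ≡ 3
22^4 ≡ 3^2 = 9
22^8 ≡ 9^2 = 81 ≡ 7
10 = 8 + 2, so 22^10 ≡ 7·3 ≡ 21 (mod 37)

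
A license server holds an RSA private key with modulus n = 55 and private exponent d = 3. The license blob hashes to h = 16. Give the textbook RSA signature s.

h^2 ≡ 16^2 = 256 ≡ 36
3 = 2 + 1, so h^3 ≡ 36·16 ≡ 26 (mod 55)

26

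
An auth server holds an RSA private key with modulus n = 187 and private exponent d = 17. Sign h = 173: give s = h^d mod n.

156

Squares mod 187: h^1≡173, h^2≡9, h^4≡81, h^8≡16, h^16≡69
17 = 16 + 1, so h^17 ≡ 69·173 ≡ 156 (mod 187)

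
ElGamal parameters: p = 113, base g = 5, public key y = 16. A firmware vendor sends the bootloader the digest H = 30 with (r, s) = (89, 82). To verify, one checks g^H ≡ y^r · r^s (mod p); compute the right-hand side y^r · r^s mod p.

Squares mod 113: 16^1≡16, 16^2≡30, 16^4≡109, 16^8≡16, 16^16≡30, 16^32≡109, 16^64≡16
89 = 64 + 16 + 8 + 1, so 16^89 ≡ 16·30·16·16 ≡ 49 (mod 113)
Squares mod 113: 89^1≡89, 89^2≡11, 89^4≡8, 89^8≡64, 89^16≡28, 89^32≡106, 89^64≡49
82 = 64 + 16 + 2, so 89^82 ≡ 49·28·11 ≡ 63 (mod 113)
y^r · r^s ≡ 49·63 = 3087 ≡ 36 (mod 113)

36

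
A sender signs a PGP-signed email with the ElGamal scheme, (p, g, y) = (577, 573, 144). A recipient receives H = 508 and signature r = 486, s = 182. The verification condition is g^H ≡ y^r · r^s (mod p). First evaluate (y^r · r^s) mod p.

256

Squares mod 577: 144^1≡144, 144^2≡541, 144^4≡142, 144^8≡546, 144^16≡384, 144^32≡321, 144^64≡335, 144^128≡287, 144^256≡435
486 = 256 + 128 + 64 + 32 + 4 + 2, so 144^486 ≡ 435·287·335·321·142·541 ≡ 553 (mod 577)
Squares mod 577: 486^1≡486, 486^2≡203, 486^4≡242, 486^8≡287, 486^16≡435, 486^32≡546, 486^64≡384, 486^128≡321
182 = 128 + 32 + 16 + 4 + 2, so 486^182 ≡ 321·546·435·242·203 ≡ 374 (mod 577)
y^r · r^s ≡ 553·374 = 206822 ≡ 256 (mod 577)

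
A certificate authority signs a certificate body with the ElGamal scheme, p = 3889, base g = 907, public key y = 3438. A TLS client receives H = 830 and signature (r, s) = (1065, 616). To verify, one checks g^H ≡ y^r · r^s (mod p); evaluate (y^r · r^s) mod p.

2791

Squares mod 3889: 3438^1≡3438, 3438^2≡1173, 3438^4≡3112, 3438^8≡934, 3438^16≡1220, 3438^32≡2802, 3438^64≡3202, 3438^128≡1400, 3438^256≡3833, 3438^512≡3136, 3438^1024≡3104
1065 = 1024 + 32 + 8 + 1, so 3438^1065 ≡ 3104·2802·934·3438 ≡ 3857 (mod 3889)
Squares mod 3889: 1065^1≡1065, 1065^2≡2526, 1065^4≡2716, 1065^8≡3112, 1065^16≡934, 1065^32≡1220, 1065^64≡2802, 1065^128≡3202, 1065^256≡1400, 1065^512≡3833
616 = 512 + 64 + 32 + 8, so 1065^616 ≡ 3833·2802·1220·3112 ≡ 2708 (mod 3889)
y^r · r^s ≡ 3857·2708 = 10444756 ≡ 2791 (mod 3889)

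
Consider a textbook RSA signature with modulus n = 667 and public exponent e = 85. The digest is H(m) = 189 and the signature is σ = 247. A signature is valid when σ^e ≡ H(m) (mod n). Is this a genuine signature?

genuine

σ^85 mod 667 = 189
σ^85 mod 667 = 189 matches H(m).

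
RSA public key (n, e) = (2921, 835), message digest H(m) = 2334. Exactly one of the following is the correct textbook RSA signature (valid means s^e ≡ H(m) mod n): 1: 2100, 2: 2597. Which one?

Candidate 1: 2100^2 = 4410000 ≡ 2211; 2100^4 ≡ 2211^2 = 4888521 ≡ 1688; 2100^8 ≡ 1688^2 = 2849344 ≡ 1369; 2100^16 ≡ 1369^2 = 1874161 ≡ 1800; 2100^32 ≡ 1800^2 = 3240000 ≡ 611; 2100^64 ≡ 611^2 = 373321 ≡ 2354; 2100^128 ≡ 2354^2 = 5541316 ≡ 179; 2100^256 ≡ 179^2 = 32041 ≡ 2831; 2100^512 ≡ 2831^2 = 8014561 ≡ 2258; 835 = 512 + 256 + 64 + 2 + 1, so 2100^835 ≡ 2258·2831·2354·2211·2100 ≡ 2816 (mod 2921)
Candidate 2: 2597^2 = 6744409 ≡ 2741; 2597^4 ≡ 2741^2 = 7513081 ≡ 269; 2597^8 ≡ 269^2 = 72361 ≡ 2257; 2597^16 ≡ 2257^2 = 5094049 ≡ 2746; 2597^32 ≡ 2746^2 = 7540516 ≡ 1415; 2597^64 ≡ 1415^2 = 2002225 ≡ 1340; 2597^128 ≡ 1340^2 = 1795600 ≡ 2106; 2597^256 ≡ 2106^2 = 4435236 ≡ 1158; 2597^512 ≡ 1158^2 = 1340964 ≡ 225; 835 = 512 + 256 + 64 + 2 + 1, so 2597^835 ≡ 225·1158·1340·2741·2597 ≡ 2334 (mod 2921)
  → matches H(m) = 2334

2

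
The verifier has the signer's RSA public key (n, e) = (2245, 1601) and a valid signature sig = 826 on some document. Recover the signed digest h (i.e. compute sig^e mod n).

51

Squares mod 2245: sig^1≡826, sig^2≡2041, sig^4≡1206, sig^8≡1921, sig^16≡1706, sig^32≡916, sig^64≡1671, sig^128≡1706, sig^256≡916, sig^512≡1671, sig^1024≡1706
1601 = 1024 + 512 + 64 + 1, so sig^1601 ≡ 1706·1671·1671·826 ≡ 51 (mod 2245)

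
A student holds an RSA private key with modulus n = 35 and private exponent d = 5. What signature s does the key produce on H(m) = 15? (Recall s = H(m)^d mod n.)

(H(m))^2 ≡ 15^2 = 225 ≡ 15
(H(m))^4 ≡ 15^2 = 225 ≡ 15
5 = 4 + 1, so (H(m))^5 ≡ 15·15 ≡ 15 (mod 35)

15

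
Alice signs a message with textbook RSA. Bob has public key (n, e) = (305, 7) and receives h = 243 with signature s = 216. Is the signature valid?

s^2 ≡ 216^2 = 46656 ≡ 296
s^4 ≡ 296^2 = 87616 ≡ 81
7 = 4 + 2 + 1, so s^7 ≡ 81·296·216 ≡ 221 (mod 305)
The recovered value 221 does not match the digest 243.

invalid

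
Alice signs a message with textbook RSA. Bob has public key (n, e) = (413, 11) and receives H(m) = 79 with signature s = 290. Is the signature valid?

s^2 ≡ 290^2 = 84100 ≡ 261
s^4 ≡ 261^2 = 68121 ≡ 389
s^8 ≡ 389^2 = 151321 ≡ 163
11 = 8 + 2 + 1, so s^11 ≡ 163·261·290 ≡ 334 (mod 413)
The recovered value 334 does not match the digest 79.

invalid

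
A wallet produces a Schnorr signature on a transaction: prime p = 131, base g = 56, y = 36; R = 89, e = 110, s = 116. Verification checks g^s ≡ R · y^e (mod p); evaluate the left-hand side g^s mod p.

56^116 mod 131 = 34

34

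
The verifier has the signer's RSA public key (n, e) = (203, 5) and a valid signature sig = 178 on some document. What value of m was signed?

96

sig^2 ≡ 178^2 = 31684 ≡ 16
sig^4 ≡ 16^2 = 256 ≡ 53
5 = 4 + 1, so sig^5 ≡ 53·178 ≡ 96 (mod 203)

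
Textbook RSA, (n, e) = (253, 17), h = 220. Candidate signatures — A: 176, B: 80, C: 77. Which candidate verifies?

C

Candidate A: 176^17 mod 253 = 33
Candidate B: 80^17 mod 253 = 152
Candidate C: 77^17 mod 253 = 220
  → matches h = 220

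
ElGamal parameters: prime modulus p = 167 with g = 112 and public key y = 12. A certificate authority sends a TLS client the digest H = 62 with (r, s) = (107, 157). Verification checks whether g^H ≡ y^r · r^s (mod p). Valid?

no

Left side g^H mod p:
112^2 = 12544 ≡ 19
112^4 ≡ 19^2 = 361 ≡ 27
112^8 ≡ 27^2 = 729 ≡ 61
112^16 ≡ 61^2 = 3721 ≡ 47
112^32 ≡ 47^2 = 2209 ≡ 38
62 = 32 + 16 + 8 + 4 + 2, so 112^62 ≡ 38·47·61·27·19 ≡ 76 (mod 167)
Right side y^r · r^s mod p:
12^2 = 144
12^4 ≡ 144^2 = 20736 ≡ 28
12^8 ≡ 28^2 = 784 ≡ 116
12^16 ≡ 116^2 = 13456 ≡ 96
12^32 ≡ 96^2 = 9216 ≡ 31
12^64 ≡ 31^2 = 961 ≡ 126
107 = 64 + 32 + 8 + 2 + 1, so 12^107 ≡ 126·31·116·144·12 ≡ 114 (mod 167)
107^2 = 11449 ≡ 93
107^4 ≡ 93^2 = 8649 ≡ 132
107^8 ≡ 132^2 = 17424 ≡ 56
107^16 ≡ 56^2 = 3136 ≡ 130
107^32 ≡ 130^2 = 16900 ≡ 33
107^64 ≡ 33^2 = 1089 ≡ 87
107^128 ≡ 87^2 = 7569 ≡ 54
157 = 128 + 16 + 8 + 4 + 1, so 107^157 ≡ 54·130·56·132·107 ≡ 25 (mod 167)
114·25 = 2850 ≡ 11 (mod 167)
76 ≠ 11, so verification fails.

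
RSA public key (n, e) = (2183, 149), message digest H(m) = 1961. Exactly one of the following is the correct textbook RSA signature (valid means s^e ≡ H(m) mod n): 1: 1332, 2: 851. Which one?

Candidate 1: 1332^2 = 1774224 ≡ 1628; 1332^4 ≡ 1628^2 = 2650384 ≡ 222; 1332^8 ≡ 222^2 = 49284 ≡ 1258; 1332^16 ≡ 1258^2 = 1582564 ≡ 2072; 1332^32 ≡ 2072^2 = 4293184 ≡ 1406; 1332^64 ≡ 1406^2 = 1976836 ≡ 1221; 1332^128 ≡ 1221^2 = 1490841 ≡ 2035; 149 = 128 + 16 + 4 + 1, so 1332^149 ≡ 2035·2072·222·1332 ≡ 1961 (mod 2183)
  → matches H(m) = 1961
Candidate 2: 851^2 = 724201 ≡ 1628; 851^4 ≡ 1628^2 = 2650384 ≡ 222; 851^8 ≡ 222^2 = 49284 ≡ 1258; 851^16 ≡ 1258^2 = 1582564 ≡ 2072; 851^32 ≡ 2072^2 = 4293184 ≡ 1406; 851^64 ≡ 1406^2 = 1976836 ≡ 1221; 851^128 ≡ 1221^2 = 1490841 ≡ 2035; 149 = 128 + 16 + 4 + 1, so 851^149 ≡ 2035·2072·222·851 ≡ 222 (mod 2183)

1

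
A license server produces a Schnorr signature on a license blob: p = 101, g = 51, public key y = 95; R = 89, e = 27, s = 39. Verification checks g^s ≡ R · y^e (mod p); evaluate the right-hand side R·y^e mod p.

73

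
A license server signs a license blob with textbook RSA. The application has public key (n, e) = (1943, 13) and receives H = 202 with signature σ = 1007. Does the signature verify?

σ^2 ≡ 1007^2 = 1014049 ≡ 1746
σ^4 ≡ 1746^2 = 3048516 ≡ 1892
σ^8 ≡ 1892^2 = 3579664 ≡ 658
13 = 8 + 4 + 1, so σ^13 ≡ 658·1892·1007 ≡ 1693 (mod 1943)
1693 ≠ 202, so verification fails.

does not verify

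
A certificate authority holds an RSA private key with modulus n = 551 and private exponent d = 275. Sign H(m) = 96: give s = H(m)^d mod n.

267

Squares mod 551: (H(m))^1≡96, (H(m))^2≡400, (H(m))^4≡210, (H(m))^8≡20, (H(m))^16≡400, (H(m))^32≡210, (H(m))^64≡20, (H(m))^128≡400, (H(m))^256≡210
275 = 256 + 16 + 2 + 1, so (H(m))^275 ≡ 210·400·400·96 ≡ 267 (mod 551)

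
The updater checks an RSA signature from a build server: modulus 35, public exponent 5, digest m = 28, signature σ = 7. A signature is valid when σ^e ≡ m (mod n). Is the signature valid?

invalid

σ^2 ≡ 7^2 = 49 ≡ 14
σ^4 ≡ 14^2 = 196 ≡ 21
5 = 4 + 1, so σ^5 ≡ 21·7 ≡ 7 (mod 35)
The recovered value 7 does not match the digest 28.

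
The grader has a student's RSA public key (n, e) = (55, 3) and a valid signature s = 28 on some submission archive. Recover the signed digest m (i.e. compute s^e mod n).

7

s^2 ≡ 28^2 = 784 ≡ 14
3 = 2 + 1, so s^3 ≡ 14·28 ≡ 7 (mod 55)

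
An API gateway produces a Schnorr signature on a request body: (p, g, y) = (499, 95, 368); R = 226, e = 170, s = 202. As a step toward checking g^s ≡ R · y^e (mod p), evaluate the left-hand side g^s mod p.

455

95^2 = 9025 ≡ 43
95^4 ≡ 43^2 = 1849 ≡ 352
95^8 ≡ 352^2 = 123904 ≡ 152
95^16 ≡ 152^2 = 23104 ≡ 150
95^32 ≡ 150^2 = 22500 ≡ 45
95^64 ≡ 45^2 = 2025 ≡ 29
95^128 ≡ 29^2 = 841 ≡ 342
202 = 128 + 64 + 8 + 2, so 95^202 ≡ 342·29·152·43 ≡ 455 (mod 499)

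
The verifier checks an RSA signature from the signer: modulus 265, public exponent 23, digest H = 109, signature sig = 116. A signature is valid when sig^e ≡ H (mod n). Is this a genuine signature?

forged

sig^2 ≡ 116^2 = 13456 ≡ 206
sig^4 ≡ 206^2 = 42436 ≡ 36
sig^8 ≡ 36^2 = 1296 ≡ 236
sig^16 ≡ 236^2 = 55696 ≡ 46
23 = 16 + 4 + 2 + 1, so sig^23 ≡ 46·36·206·116 ≡ 121 (mod 265)
The recovered value 121 does not match the digest 109.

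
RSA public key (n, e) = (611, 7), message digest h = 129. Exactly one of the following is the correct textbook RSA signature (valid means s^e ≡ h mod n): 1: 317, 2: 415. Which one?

Candidate 1: Squares mod 611: 317^1≡317, 317^2≡285, 317^4≡573; 7 = 4 + 2 + 1, so 317^7 ≡ 573·285·317 ≡ 99 (mod 611)
Candidate 2: Squares mod 611: 415^1≡415, 415^2≡534, 415^4≡430; 7 = 4 + 2 + 1, so 415^7 ≡ 430·534·415 ≡ 129 (mod 611)
  → matches h = 129

2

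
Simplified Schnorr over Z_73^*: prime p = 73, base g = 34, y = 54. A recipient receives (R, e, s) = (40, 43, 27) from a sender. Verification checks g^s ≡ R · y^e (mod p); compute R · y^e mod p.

54^43 mod 73 = 48
R · y^e ≡ 40·48 = 1920 ≡ 22 (mod 73)

22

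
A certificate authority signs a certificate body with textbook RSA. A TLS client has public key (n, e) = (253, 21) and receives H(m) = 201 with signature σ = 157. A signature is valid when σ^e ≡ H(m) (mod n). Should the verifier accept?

accept

σ^2 ≡ 157^2 = 24649 ≡ 108
σ^4 ≡ 108^2 = 11664 ≡ 26
σ^8 ≡ 26^2 = 676 ≡ 170
σ^16 ≡ 170^2 = 28900 ≡ 58
21 = 16 + 4 + 1, so σ^21 ≡ 58·26·157 ≡ 201 (mod 253)
σ^21 mod 253 = 201 matches H(m).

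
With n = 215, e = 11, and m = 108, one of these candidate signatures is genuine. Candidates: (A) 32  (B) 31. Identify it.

A

Candidate A: Squares mod 215: 32^1≡32, 32^2≡164, 32^4≡21, 32^8≡11; 11 = 8 + 2 + 1, so 32^11 ≡ 11·164·32 ≡ 108 (mod 215)
  → matches m = 108
Candidate B: Squares mod 215: 31^1≡31, 31^2≡101, 31^4≡96, 31^8≡186; 11 = 8 + 2 + 1, so 31^11 ≡ 186·101·31 ≡ 146 (mod 215)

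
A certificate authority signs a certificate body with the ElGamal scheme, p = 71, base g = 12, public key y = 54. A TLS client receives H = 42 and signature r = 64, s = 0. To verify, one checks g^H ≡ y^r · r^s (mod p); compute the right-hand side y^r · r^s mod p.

25

Squares mod 71: 54^1≡54, 54^2≡5, 54^4≡25, 54^8≡57, 54^16≡54, 54^32≡5, 54^64≡25
54^64 ≡ 25 (mod 71)
64^0 mod 71 = 1
y^r · r^s ≡ 25·1 = 25 ≡ 25 (mod 71)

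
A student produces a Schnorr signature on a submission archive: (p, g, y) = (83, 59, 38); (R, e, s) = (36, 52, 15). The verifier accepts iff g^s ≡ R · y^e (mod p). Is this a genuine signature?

g^s mod p:
59^2 = 3481 ≡ 78
59^4 ≡ 78^2 = 6084 ≡ 25
59^8 ≡ 25^2 = 625 ≡ 44
15 = 8 + 4 + 2 + 1, so 59^15 ≡ 44·25·78·59 ≡ 30 (mod 83)
R · y^e mod p:
38^2 = 1444 ≡ 33
38^4 ≡ 33^2 = 1089 ≡ 10
38^8 ≡ 10^2 = 100 ≡ 17
38^16 ≡ 17^2 = 289 ≡ 40
38^32 ≡ 40^2 = 1600 ≡ 23
52 = 32 + 16 + 4, so 38^52 ≡ 23·40·10 ≡ 70 (mod 83)
36·70 = 2520 ≡ 30 (mod 83)
30 ≡ 30 (mod 83); signature holds.

genuine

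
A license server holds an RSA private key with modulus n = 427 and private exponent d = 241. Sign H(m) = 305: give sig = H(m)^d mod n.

Squares mod 427: (H(m))^1≡305, (H(m))^2≡366, (H(m))^4≡305, (H(m))^8≡366, (H(m))^16≡305, (H(m))^32≡366, (H(m))^64≡305, (H(m))^128≡366
241 = 128 + 64 + 32 + 16 + 1, so (H(m))^241 ≡ 366·305·366·305·305 ≡ 305 (mod 427)

305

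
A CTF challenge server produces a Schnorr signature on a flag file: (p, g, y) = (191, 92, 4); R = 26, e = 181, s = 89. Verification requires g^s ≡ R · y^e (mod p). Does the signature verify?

g^s mod p:
92^2 = 8464 ≡ 60
92^4 ≡ 60^2 = 3600 ≡ 162
92^8 ≡ 162^2 = 26244 ≡ 77
92^16 ≡ 77^2 = 5929 ≡ 8
92^32 ≡ 8^2 = 64
92^64 ≡ 64^2 = 4096 ≡ 85
89 = 64 + 16 + 8 + 1, so 92^89 ≡ 85·8·77·92 ≡ 100 (mod 191)
R · y^e mod p:
4^2 = 16
4^4 ≡ 16^2 = 256 ≡ 65
4^8 ≡ 65^2 = 4225 ≡ 23
4^16 ≡ 23^2 = 529 ≡ 147
4^32 ≡ 147^2 = 21609 ≡ 26
4^64 ≡ 26^2 = 676 ≡ 103
4^128 ≡ 103^2 = 10609 ≡ 104
181 = 128 + 32 + 16 + 4 + 1, so 4^181 ≡ 104·26·147·65·4 ≡ 27 (mod 191)
26·27 = 702 ≡ 129 (mod 191)
100 ≠ 129; the check fails.

does not verify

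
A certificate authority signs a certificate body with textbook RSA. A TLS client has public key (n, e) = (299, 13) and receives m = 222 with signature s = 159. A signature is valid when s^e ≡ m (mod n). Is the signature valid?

invalid

s^2 ≡ 159^2 = 25281 ≡ 165
s^4 ≡ 165^2 = 27225 ≡ 16
s^8 ≡ 16^2 = 256
13 = 8 + 4 + 1, so s^13 ≡ 256·16·159 ≡ 42 (mod 299)
The recovered value 42 does not match the digest 222.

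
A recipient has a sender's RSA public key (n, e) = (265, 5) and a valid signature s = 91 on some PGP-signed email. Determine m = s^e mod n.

Squares mod 265: s^1≡91, s^2≡66, s^4≡116
5 = 4 + 1, so s^5 ≡ 116·91 ≡ 221 (mod 265)

221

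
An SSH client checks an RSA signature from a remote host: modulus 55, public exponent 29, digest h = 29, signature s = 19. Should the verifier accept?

accept

s^2 ≡ 19^2 = 361 ≡ 31
s^4 ≡ 31^2 = 961 ≡ 26
s^8 ≡ 26^2 = 676 ≡ 16
s^16 ≡ 16^2 = 256 ≡ 36
29 = 16 + 8 + 4 + 1, so s^29 ≡ 36·16·26·19 ≡ 29 (mod 55)
29 = h, so the signature checks out.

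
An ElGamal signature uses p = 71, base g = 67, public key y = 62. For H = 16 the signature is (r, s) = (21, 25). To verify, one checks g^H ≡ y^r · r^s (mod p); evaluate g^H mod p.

67^2 = 4489 ≡ 16
67^4 ≡ 16^2 = 256 ≡ 43
67^8 ≡ 43^2 = 1849 ≡ 3
67^16 ≡ 3^2 = 9

9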